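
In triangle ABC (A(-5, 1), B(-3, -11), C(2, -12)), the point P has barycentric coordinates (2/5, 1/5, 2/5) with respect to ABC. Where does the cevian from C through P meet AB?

(-13/3, -3)

Line CP meets AB where the C-coordinate vanishes; zeroing P's C-weight and renormalizing leaves A, B-weights 2/5 : 1/5 → (2/3, 1/3).
So Q = (2/3)·A + (1/3)·B = (-13/3, -3).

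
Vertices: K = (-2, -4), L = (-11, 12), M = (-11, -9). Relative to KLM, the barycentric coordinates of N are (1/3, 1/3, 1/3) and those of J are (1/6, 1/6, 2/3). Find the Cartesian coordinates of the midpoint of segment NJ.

Barycentric coordinates of the midpoint are the average: (1/4, 1/4, 1/2).
Converting: (1/4)·K + (1/4)·L + (1/2)·M = (-35/4, -5/2).

(-35/4, -5/2)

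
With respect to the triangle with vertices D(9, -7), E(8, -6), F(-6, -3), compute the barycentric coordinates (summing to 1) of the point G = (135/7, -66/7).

Signed area of the reference triangle: [DEF] = ½·(9·(-6−(-3)) + 8·(-3−(-7)) + (-6)·(-7−(-6))) = ½·(-27 + 32 + 6) = 11/2.
[GEF] = ½·((135/7)·(-6−(-3)) + 8·(-3−(-66/7)) + (-6)·(-66/7−(-6))) = ½·(-405/7 + 360/7 + 144/7) = 99/14, so the D-coordinate is (99/14)/(11/2) = 9/7.
[DGF] = ½·(9·(-66/7−(-3)) + (135/7)·(-3−(-7)) + (-6)·(-7−(-66/7))) = ½·(-405/7 + 540/7 − 102/7) = 33/14, so the E-coordinate is 3/7.
[DEG] = ½·(9·(-6−(-66/7)) + 8·(-66/7−(-7)) + (135/7)·(-7−(-6))) = ½·(216/7 − 136/7 − 135/7) = -55/14, so the F-coordinate is -5/7.
Check: 9/7 + 3/7 − 5/7 = 1.

(9/7, 3/7, -5/7)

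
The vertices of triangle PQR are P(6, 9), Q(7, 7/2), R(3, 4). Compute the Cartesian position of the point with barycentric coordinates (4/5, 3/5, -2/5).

(39/5, 77/10)

S = (4/5)·P + (3/5)·Q + (-2/5)·R.
x-coordinate: (4/5)·6 + (3/5)·7 + (-2/5)·3 = 39/5.
y-coordinate: (4/5)·9 + (3/5)·(7/2) + (-2/5)·4 = 77/10.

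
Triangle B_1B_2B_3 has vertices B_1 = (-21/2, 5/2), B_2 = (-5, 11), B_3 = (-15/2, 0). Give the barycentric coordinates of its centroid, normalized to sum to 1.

(1/3, 1/3, 1/3)

The centroid is the average of the vertices, so each weight is 1/3.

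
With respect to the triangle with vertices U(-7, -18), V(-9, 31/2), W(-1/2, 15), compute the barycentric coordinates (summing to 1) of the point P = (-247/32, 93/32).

Signed area of the reference triangle: [UVW] = ½·((-7)·(31/2−15) + (-9)·(15−(-18)) + (-1/2)·(-18−(31/2))) = ½·(-7/2 − 297 + 67/4) = -1135/8.
[PVW] = ½·((-247/32)·(31/2−15) + (-9)·(15−(93/32)) + (-1/2)·(93/32−(31/2))) = ½·(-247/64 − 3483/32 + 403/64) = -3405/64, so the U-coordinate is (-3405/64)/(-1135/8) = 3/8.
[UPW] = ½·((-7)·(93/32−15) + (-247/32)·(15−(-18)) + (-1/2)·(-18−(93/32))) = ½·(2709/32 − 8151/32 + 669/64) = -10215/128, so the V-coordinate is 9/16.
[UVP] = ½·((-7)·(31/2−(93/32)) + (-9)·(93/32−(-18)) + (-247/32)·(-18−(31/2))) = ½·(-2821/32 − 6021/32 + 16549/64) = -1135/128, so the W-coordinate is 1/16.
Check: 3/8 + 9/16 + 1/16 = 1.

(3/8, 9/16, 1/16)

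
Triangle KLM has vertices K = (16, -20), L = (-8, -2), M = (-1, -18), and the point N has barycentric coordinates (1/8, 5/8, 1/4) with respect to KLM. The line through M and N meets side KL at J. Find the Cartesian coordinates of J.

Line MN meets KL where the M-coordinate vanishes; zeroing N's M-weight and renormalizing leaves K, L-weights 1/8 : 5/8 → (1/6, 5/6).
So J = (1/6)·K + (5/6)·L = (-4, -5).

(-4, -5)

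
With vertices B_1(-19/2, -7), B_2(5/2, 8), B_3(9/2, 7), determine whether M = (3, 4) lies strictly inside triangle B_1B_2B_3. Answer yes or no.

Barycentric coordinates of M: (5/28, -1/2, 37/28).
The three coordinates are positive, negative, positive; a point is interior exactly when all three are positive.

no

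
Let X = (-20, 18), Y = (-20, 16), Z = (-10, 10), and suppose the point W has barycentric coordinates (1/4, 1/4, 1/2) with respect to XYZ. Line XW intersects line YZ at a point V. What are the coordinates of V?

(-40/3, 12)

Line XW meets YZ where the X-coordinate vanishes; zeroing W's X-weight and renormalizing leaves Y, Z-weights 1/4 : 1/2 → (1/3, 2/3).
So V = (1/3)·Y + (2/3)·Z = (-40/3, 12).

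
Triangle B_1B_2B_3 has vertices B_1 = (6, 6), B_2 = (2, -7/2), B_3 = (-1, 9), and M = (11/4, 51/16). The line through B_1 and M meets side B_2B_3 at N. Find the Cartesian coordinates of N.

(4/5, 3/2)

Barycentric coordinates of M with respect to B_1B_2B_3: (3/8, 3/8, 1/4).
On side B_2B_3 the B_1-coordinate is zero; dropping M's B_1-weight 3/8 and renormalizing the remaining 3/8 : 1/4 gives weights 3/5, 2/5 on B_2, B_3.
N = (3/5)·(2, -7/2) + (2/5)·(-1, 9) = (4/5, 3/2).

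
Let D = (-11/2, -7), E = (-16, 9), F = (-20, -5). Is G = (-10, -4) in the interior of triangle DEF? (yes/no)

Barycentric coordinates of G: (136/211, 69/422, 81/422).
The three coordinates are positive, positive, positive; a point is interior exactly when all three are positive.

yes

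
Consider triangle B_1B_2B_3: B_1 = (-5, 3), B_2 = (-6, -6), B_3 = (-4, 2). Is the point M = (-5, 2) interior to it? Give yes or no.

Barycentric coordinates of M: (4/5, 1/10, 1/10).
The three coordinates are positive, positive, positive; a point is interior exactly when all three are positive.

yes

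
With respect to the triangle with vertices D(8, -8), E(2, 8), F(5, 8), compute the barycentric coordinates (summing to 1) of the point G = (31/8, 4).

(1/4, 5/8, 1/8)

Signed area of the reference triangle: [DEF] = ½·(8·(8−8) + 2·(8−(-8)) + 5·(-8−8)) = ½·(0 + 32 − 80) = -24.
[GEF] = ½·((31/8)·(8−8) + 2·(8−4) + 5·(4−8)) = ½·(0 + 8 − 20) = -6, so the D-coordinate is (-6)/(-24) = 1/4.
[DGF] = ½·(8·(4−8) + (31/8)·(8−(-8)) + 5·(-8−4)) = ½·(-32 + 62 − 60) = -15, so the E-coordinate is 5/8.
[DEG] = ½·(8·(8−4) + 2·(4−(-8)) + (31/8)·(-8−8)) = ½·(32 + 24 − 62) = -3, so the F-coordinate is 1/8.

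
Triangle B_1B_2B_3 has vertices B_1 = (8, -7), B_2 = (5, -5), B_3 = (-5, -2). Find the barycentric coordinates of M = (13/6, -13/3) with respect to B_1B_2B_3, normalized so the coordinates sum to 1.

(1/6, 1/2, 1/3)

Signed area of the reference triangle: [B_1B_2B_3] = ½·(8·(-5−(-2)) + 5·(-2−(-7)) + (-5)·(-7−(-5))) = ½·(-24 + 25 + 10) = 11/2.
[MB_2B_3] = ½·((13/6)·(-5−(-2)) + 5·(-2−(-13/3)) + (-5)·(-13/3−(-5))) = ½·(-13/2 + 35/3 − 10/3) = 11/12, so the B_1-coordinate is (11/12)/(11/2) = 1/6.
[B_1MB_3] = ½·(8·(-13/3−(-2)) + (13/6)·(-2−(-7)) + (-5)·(-7−(-13/3))) = ½·(-56/3 + 65/6 + 40/3) = 11/4, so the B_2-coordinate is 1/2.
[B_1B_2M] = ½·(8·(-5−(-13/3)) + 5·(-13/3−(-7)) + (13/6)·(-7−(-5))) = ½·(-16/3 + 40/3 − 13/3) = 11/6, so the B_3-coordinate is 1/3.
Check: 1/6 + 1/2 + 1/3 = 1.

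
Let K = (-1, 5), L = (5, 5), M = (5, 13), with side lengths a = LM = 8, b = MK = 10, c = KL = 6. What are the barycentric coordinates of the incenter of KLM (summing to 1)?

(1/3, 5/12, 1/4)

The incenter has barycentric coordinates proportional to the opposite side lengths: (8 : 10 : 6).
Normalizing by 8+10+6 = 24 gives (1/3, 5/12, 1/4).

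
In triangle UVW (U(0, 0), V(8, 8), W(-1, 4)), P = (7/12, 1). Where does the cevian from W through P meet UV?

(8/11, 8/11)

Barycentric coordinates of P with respect to UVW: (5/6, 1/12, 1/12).
On side UV the W-coordinate is zero; dropping P's W-weight 1/12 and renormalizing the remaining 5/6 : 1/12 gives weights 10/11, 1/11 on U, V.
Q = (10/11)·(0, 0) + (1/11)·(8, 8) = (8/11, 8/11).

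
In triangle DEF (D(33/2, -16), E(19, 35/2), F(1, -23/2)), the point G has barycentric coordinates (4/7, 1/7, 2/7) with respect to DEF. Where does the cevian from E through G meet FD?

Line EG meets FD where the E-coordinate vanishes; zeroing G's E-weight and renormalizing leaves F, D-weights 2/7 : 4/7 → (1/3, 2/3).
So H = (1/3)·F + (2/3)·D = (34/3, -29/2).

(34/3, -29/2)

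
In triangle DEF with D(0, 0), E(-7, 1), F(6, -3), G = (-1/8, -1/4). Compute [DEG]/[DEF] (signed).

[DEF] = ½·(0·(1−(-3)) + (-7)·(-3−0) + 6·(0−1)) = ½·(0 + 21 − 6) = 15/2.
[DEG] = ½·(0·(1−(-1/4)) + (-7)·(-1/4−0) + (-1/8)·(0−1)) = ½·(0 + 7/4 + 1/8) = 15/16, so the ratio is (15/16)/(15/2) = 1/8.

1/8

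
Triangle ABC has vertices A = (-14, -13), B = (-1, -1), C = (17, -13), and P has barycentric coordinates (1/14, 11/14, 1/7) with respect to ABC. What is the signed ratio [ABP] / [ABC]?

1/7

The signed ratio [ABP]/[ABC] equals the barycentric coordinate of P at vertex C, which is 1/7.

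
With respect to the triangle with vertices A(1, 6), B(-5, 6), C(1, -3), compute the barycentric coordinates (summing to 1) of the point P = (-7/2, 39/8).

Signed area of the reference triangle: [ABC] = ½·(1·(6−(-3)) + (-5)·(-3−6) + 1·(6−6)) = ½·(9 + 45 + 0) = 27.
[PBC] = ½·((-7/2)·(6−(-3)) + (-5)·(-3−(39/8)) + 1·(39/8−6)) = ½·(-63/2 + 315/8 − 9/8) = 27/8, so the A-coordinate is (27/8)/27 = 1/8.
[APC] = ½·(1·(39/8−(-3)) + (-7/2)·(-3−6) + 1·(6−(39/8))) = ½·(63/8 + 63/2 + 9/8) = 81/4, so the B-coordinate is 3/4.
[ABP] = ½·(1·(6−(39/8)) + (-5)·(39/8−6) + (-7/2)·(6−6)) = ½·(9/8 + 45/8 + 0) = 27/8, so the C-coordinate is 1/8.
Check: 1/8 + 3/4 + 1/8 = 1.

(1/8, 3/4, 1/8)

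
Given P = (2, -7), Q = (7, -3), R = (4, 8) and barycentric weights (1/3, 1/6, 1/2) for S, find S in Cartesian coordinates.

(23/6, 7/6)

S = (1/3)·P + (1/6)·Q + (1/2)·R.
x-coordinate: (1/3)·2 + (1/6)·7 + (1/2)·4 = 23/6.
y-coordinate: (1/3)·(-7) + (1/6)·(-3) + (1/2)·8 = 7/6.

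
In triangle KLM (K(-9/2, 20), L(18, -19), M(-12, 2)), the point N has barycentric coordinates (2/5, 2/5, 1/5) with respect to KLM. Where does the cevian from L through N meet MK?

(-7, 14)

Line LN meets MK where the L-coordinate vanishes; zeroing N's L-weight and renormalizing leaves M, K-weights 1/5 : 2/5 → (1/3, 2/3).
So J = (1/3)·M + (2/3)·K = (-7, 14).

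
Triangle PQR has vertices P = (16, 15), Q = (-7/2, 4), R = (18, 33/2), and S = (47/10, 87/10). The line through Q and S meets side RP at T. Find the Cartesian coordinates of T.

(17, 63/4)

Barycentric coordinates of S with respect to PQR: (1/5, 3/5, 1/5).
On side RP the Q-coordinate is zero; dropping S's Q-weight 3/5 and renormalizing the remaining 1/5 : 1/5 gives weights 1/2, 1/2 on R, P.
T = (1/2)·(18, 33/2) + (1/2)·(16, 15) = (17, 63/4).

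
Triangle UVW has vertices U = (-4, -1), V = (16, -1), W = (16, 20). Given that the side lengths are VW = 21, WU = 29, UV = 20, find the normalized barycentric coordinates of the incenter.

The incenter has barycentric coordinates proportional to the opposite side lengths: (21 : 29 : 20).
Normalizing by 21+29+20 = 70 gives (3/10, 29/70, 2/7).

(3/10, 29/70, 2/7)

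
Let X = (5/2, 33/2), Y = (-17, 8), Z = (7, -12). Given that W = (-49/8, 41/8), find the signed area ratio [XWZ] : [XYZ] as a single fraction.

[XYZ] = ½·((5/2)·(8−(-12)) + (-17)·(-12−(33/2)) + 7·(33/2−8)) = ½·(50 + 969/2 + 119/2) = 297.
[XWZ] = ½·((5/2)·(41/8−(-12)) + (-49/8)·(-12−(33/2)) + 7·(33/2−(41/8))) = ½·(685/16 + 2793/16 + 637/8) = 297/2, so the ratio is (297/2)/297 = 1/2.

1/2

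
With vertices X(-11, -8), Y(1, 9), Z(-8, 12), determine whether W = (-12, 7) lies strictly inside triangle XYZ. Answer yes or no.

Barycentric coordinates of W: (19/63, -65/189, 197/189).
The three coordinates are positive, negative, positive; a point is interior exactly when all three are positive.

no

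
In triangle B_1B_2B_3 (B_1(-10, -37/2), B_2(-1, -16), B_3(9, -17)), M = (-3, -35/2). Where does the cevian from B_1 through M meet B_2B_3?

Barycentric coordinates of M with respect to B_1B_2B_3: (1/2, 1/4, 1/4).
On side B_2B_3 the B_1-coordinate is zero; dropping M's B_1-weight 1/2 and renormalizing the remaining 1/4 : 1/4 gives weights 1/2, 1/2 on B_2, B_3.
N = (1/2)·(-1, -16) + (1/2)·(9, -17) = (4, -33/2).

(4, -33/2)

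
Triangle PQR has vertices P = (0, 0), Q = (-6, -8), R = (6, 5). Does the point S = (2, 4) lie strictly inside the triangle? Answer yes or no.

no

Barycentric coordinates of S: (20/9, -7/9, -4/9).
The three coordinates are positive, negative, negative; a point is interior exactly when all three are positive.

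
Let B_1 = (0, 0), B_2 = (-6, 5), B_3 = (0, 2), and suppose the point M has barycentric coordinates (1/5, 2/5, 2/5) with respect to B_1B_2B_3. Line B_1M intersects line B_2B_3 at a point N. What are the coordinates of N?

Line B_1M meets B_2B_3 where the B_1-coordinate vanishes; zeroing M's B_1-weight and renormalizing leaves B_2, B_3-weights 2/5 : 2/5 → (1/2, 1/2).
So N = (1/2)·B_2 + (1/2)·B_3 = (-3, 7/2).

(-3, 7/2)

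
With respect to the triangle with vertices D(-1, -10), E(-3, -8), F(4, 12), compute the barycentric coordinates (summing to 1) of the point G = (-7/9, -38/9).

(1/3, 4/9, 2/9)

Signed area of the reference triangle: [DEF] = ½·((-1)·(-8−12) + (-3)·(12−(-10)) + 4·(-10−(-8))) = ½·(20 − 66 − 8) = -27.
[GEF] = ½·((-7/9)·(-8−12) + (-3)·(12−(-38/9)) + 4·(-38/9−(-8))) = ½·(140/9 − 146/3 + 136/9) = -9, so the D-coordinate is (-9)/(-27) = 1/3.
[DGF] = ½·((-1)·(-38/9−12) + (-7/9)·(12−(-10)) + 4·(-10−(-38/9))) = ½·(146/9 − 154/9 − 208/9) = -12, so the E-coordinate is 4/9.
[DEG] = ½·((-1)·(-8−(-38/9)) + (-3)·(-38/9−(-10)) + (-7/9)·(-10−(-8))) = ½·(34/9 − 52/3 + 14/9) = -6, so the F-coordinate is 2/9.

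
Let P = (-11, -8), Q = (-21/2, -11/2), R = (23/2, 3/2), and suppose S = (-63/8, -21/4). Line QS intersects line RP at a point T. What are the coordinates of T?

Barycentric coordinates of S with respect to PQR: (1/4, 5/8, 1/8).
On side RP the Q-coordinate is zero; dropping S's Q-weight 5/8 and renormalizing the remaining 1/8 : 1/4 gives weights 1/3, 2/3 on R, P.
T = (1/3)·(23/2, 3/2) + (2/3)·(-11, -8) = (-7/2, -29/6).

(-7/2, -29/6)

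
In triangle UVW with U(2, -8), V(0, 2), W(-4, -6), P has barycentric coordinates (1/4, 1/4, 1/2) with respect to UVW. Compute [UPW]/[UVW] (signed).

The signed ratio [UPW]/[UVW] equals the barycentric coordinate of P at vertex V, which is 1/4.

1/4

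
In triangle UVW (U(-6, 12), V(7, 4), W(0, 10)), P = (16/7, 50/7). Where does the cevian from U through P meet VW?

(28/5, 26/5)

Barycentric coordinates of P with respect to UVW: (2/7, 4/7, 1/7).
On side VW the U-coordinate is zero; dropping P's U-weight 2/7 and renormalizing the remaining 4/7 : 1/7 gives weights 4/5, 1/5 on V, W.
Q = (4/5)·(7, 4) + (1/5)·(0, 10) = (28/5, 26/5).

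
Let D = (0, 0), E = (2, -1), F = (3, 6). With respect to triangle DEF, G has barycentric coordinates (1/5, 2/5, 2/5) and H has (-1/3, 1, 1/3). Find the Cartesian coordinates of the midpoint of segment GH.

(5/2, 3/2)

Barycentric coordinates of the midpoint are the average: (-1/15, 7/10, 11/30).
Converting: (-1/15)·D + (7/10)·E + (11/30)·F = (5/2, 3/2).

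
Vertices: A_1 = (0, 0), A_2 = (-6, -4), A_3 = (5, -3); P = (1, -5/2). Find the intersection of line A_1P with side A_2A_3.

Barycentric coordinates of P with respect to A_1A_2A_3: (1/4, 1/4, 1/2).
On side A_2A_3 the A_1-coordinate is zero; dropping P's A_1-weight 1/4 and renormalizing the remaining 1/4 : 1/2 gives weights 1/3, 2/3 on A_2, A_3.
Q = (1/3)·(-6, -4) + (2/3)·(5, -3) = (4/3, -10/3).

(4/3, -10/3)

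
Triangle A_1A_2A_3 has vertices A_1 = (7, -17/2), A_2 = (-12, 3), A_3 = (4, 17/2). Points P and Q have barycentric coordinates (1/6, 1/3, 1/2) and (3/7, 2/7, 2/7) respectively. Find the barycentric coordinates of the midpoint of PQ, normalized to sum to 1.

Since both coordinate triples sum to 1, the midpoint's barycentrics are the componentwise average.
(1/6+3/7)/2 = 25/84; similarly 13/42 and 11/28.

(25/84, 13/42, 11/28)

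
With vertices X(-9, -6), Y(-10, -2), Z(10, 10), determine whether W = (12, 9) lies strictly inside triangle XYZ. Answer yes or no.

no

Barycentric coordinates of W: (11/23, -51/92, 99/92).
The three coordinates are positive, negative, positive; a point is interior exactly when all three are positive.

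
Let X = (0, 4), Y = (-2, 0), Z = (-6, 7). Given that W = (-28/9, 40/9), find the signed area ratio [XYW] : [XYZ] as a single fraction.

4/9

[XYZ] = ½·(0·(0−7) + (-2)·(7−4) + (-6)·(4−0)) = ½·(0 − 6 − 24) = -15.
[XYW] = ½·(0·(0−(40/9)) + (-2)·(40/9−4) + (-28/9)·(4−0)) = ½·(0 − 8/9 − 112/9) = -20/3, so the ratio is (-20/3)/(-15) = 4/9.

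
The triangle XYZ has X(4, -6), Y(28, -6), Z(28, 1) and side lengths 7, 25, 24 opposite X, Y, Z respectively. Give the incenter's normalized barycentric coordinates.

(1/8, 25/56, 3/7)

The incenter has barycentric coordinates proportional to the opposite side lengths: (7 : 25 : 24).
Normalizing by 7+25+24 = 56 gives (1/8, 25/56, 3/7).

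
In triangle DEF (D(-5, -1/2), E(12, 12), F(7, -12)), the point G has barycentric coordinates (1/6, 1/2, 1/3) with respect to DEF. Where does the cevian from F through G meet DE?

(31/4, 71/8)

Line FG meets DE where the F-coordinate vanishes; zeroing G's F-weight and renormalizing leaves D, E-weights 1/6 : 1/2 → (1/4, 3/4).
So H = (1/4)·D + (3/4)·E = (31/4, 71/8).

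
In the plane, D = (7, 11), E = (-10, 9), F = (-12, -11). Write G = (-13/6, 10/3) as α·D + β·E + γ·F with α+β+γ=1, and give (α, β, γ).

Signed area of the reference triangle: [DEF] = ½·(7·(9−(-11)) + (-10)·(-11−11) + (-12)·(11−9)) = ½·(140 + 220 − 24) = 168.
[GEF] = ½·((-13/6)·(9−(-11)) + (-10)·(-11−(10/3)) + (-12)·(10/3−9)) = ½·(-130/3 + 430/3 + 68) = 84, so the D-coordinate is 84/168 = 1/2.
[DGF] = ½·(7·(10/3−(-11)) + (-13/6)·(-11−11) + (-12)·(11−(10/3))) = ½·(301/3 + 143/3 − 92) = 28, so the E-coordinate is 1/6.
[DEG] = ½·(7·(9−(10/3)) + (-10)·(10/3−11) + (-13/6)·(11−9)) = ½·(119/3 + 230/3 − 13/3) = 56, so the F-coordinate is 1/3.
Check: 1/2 + 1/6 + 1/3 = 1.

(1/2, 1/6, 1/3)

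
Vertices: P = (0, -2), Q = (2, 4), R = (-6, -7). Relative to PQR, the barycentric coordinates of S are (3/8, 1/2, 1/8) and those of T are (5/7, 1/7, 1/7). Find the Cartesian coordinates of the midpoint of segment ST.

(-9/56, -83/112)

Barycentric coordinates of the midpoint are the average: (61/112, 9/28, 15/112).
Converting: (61/112)·P + (9/28)·Q + (15/112)·R = (-9/56, -83/112).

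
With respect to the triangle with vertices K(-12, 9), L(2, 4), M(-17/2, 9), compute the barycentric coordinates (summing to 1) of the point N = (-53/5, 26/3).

(4/5, 1/15, 2/15)

Signed area of the reference triangle: [KLM] = ½·((-12)·(4−9) + 2·(9−9) + (-17/2)·(9−4)) = ½·(60 + 0 − 85/2) = 35/4.
[NLM] = ½·((-53/5)·(4−9) + 2·(9−(26/3)) + (-17/2)·(26/3−4)) = ½·(53 + 2/3 − 119/3) = 7, so the K-coordinate is 7/(35/4) = 4/5.
[KNM] = ½·((-12)·(26/3−9) + (-53/5)·(9−9) + (-17/2)·(9−(26/3))) = ½·(4 + 0 − 17/6) = 7/12, so the L-coordinate is 1/15.
[KLN] = ½·((-12)·(4−(26/3)) + 2·(26/3−9) + (-53/5)·(9−4)) = ½·(56 − 2/3 − 53) = 7/6, so the M-coordinate is 2/15.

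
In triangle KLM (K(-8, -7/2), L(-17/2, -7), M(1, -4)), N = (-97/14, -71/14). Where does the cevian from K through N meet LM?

(-49/8, -25/4)

Barycentric coordinates of N with respect to KLM: (3/7, 3/7, 1/7).
On side LM the K-coordinate is zero; dropping N's K-weight 3/7 and renormalizing the remaining 3/7 : 1/7 gives weights 3/4, 1/4 on L, M.
J = (3/4)·(-17/2, -7) + (1/4)·(1, -4) = (-49/8, -25/4).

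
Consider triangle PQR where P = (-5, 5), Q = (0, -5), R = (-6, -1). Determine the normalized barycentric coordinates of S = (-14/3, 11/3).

Signed area of the reference triangle: [PQR] = ½·((-5)·(-5−(-1)) + 0·(-1−5) + (-6)·(5−(-5))) = ½·(20 + 0 − 60) = -20.
[SQR] = ½·((-14/3)·(-5−(-1)) + 0·(-1−(11/3)) + (-6)·(11/3−(-5))) = ½·(56/3 + 0 − 52) = -50/3, so the P-coordinate is (-50/3)/(-20) = 5/6.
[PSR] = ½·((-5)·(11/3−(-1)) + (-14/3)·(-1−5) + (-6)·(5−(11/3))) = ½·(-70/3 + 28 − 8) = -5/3, so the Q-coordinate is 1/12.
[PQS] = ½·((-5)·(-5−(11/3)) + 0·(11/3−5) + (-14/3)·(5−(-5))) = ½·(130/3 + 0 − 140/3) = -5/3, so the R-coordinate is 1/12.

(5/6, 1/12, 1/12)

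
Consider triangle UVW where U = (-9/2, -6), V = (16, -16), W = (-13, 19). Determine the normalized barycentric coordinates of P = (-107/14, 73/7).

Signed area of the reference triangle: [UVW] = ½·((-9/2)·(-16−19) + 16·(19−(-6)) + (-13)·(-6−(-16))) = ½·(315/2 + 400 − 130) = 855/4.
[PVW] = ½·((-107/14)·(-16−19) + 16·(19−(73/7)) + (-13)·(73/7−(-16))) = ½·(535/2 + 960/7 − 2405/7) = 855/28, so the U-coordinate is (855/28)/(855/4) = 1/7.
[UPW] = ½·((-9/2)·(73/7−19) + (-107/14)·(19−(-6)) + (-13)·(-6−(73/7))) = ½·(270/7 − 2675/14 + 1495/7) = 855/28, so the V-coordinate is 1/7.
[UVP] = ½·((-9/2)·(-16−(73/7)) + 16·(73/7−(-6)) + (-107/14)·(-6−(-16))) = ½·(1665/14 + 1840/7 − 535/7) = 4275/28, so the W-coordinate is 5/7.

(1/7, 1/7, 5/7)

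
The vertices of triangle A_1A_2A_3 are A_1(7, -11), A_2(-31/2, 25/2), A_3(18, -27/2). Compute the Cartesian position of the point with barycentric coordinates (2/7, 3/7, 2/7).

(1/2, -23/14)

P = (2/7)·A_1 + (3/7)·A_2 + (2/7)·A_3.
x-coordinate: (2/7)·7 + (3/7)·(-31/2) + (2/7)·18 = 1/2.
y-coordinate: (2/7)·(-11) + (3/7)·(25/2) + (2/7)·(-27/2) = -23/14.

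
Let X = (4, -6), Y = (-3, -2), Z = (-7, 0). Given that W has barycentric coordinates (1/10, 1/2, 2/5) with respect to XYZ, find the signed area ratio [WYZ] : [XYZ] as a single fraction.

1/10

The signed ratio [WYZ]/[XYZ] equals the barycentric coordinate of W at vertex X, which is 1/10.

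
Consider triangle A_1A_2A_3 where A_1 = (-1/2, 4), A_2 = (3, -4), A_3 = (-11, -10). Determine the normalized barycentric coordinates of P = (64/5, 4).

Signed area of the reference triangle: [A_1A_2A_3] = ½·((-1/2)·(-4−(-10)) + 3·(-10−4) + (-11)·(4−(-4))) = ½·(-3 − 42 − 88) = -133/2.
[PA_2A_3] = ½·((64/5)·(-4−(-10)) + 3·(-10−4) + (-11)·(4−(-4))) = ½·(384/5 − 42 − 88) = -133/5, so the A_1-coordinate is (-133/5)/(-133/2) = 2/5.
[A_1PA_3] = ½·((-1/2)·(4−(-10)) + (64/5)·(-10−4) + (-11)·(4−4)) = ½·(-7 − 896/5 + 0) = -931/10, so the A_2-coordinate is 7/5.
[A_1A_2P] = ½·((-1/2)·(-4−4) + 3·(4−4) + (64/5)·(4−(-4))) = ½·(4 + 0 + 512/5) = 266/5, so the A_3-coordinate is -4/5.
Check: 2/5 + 7/5 − 4/5 = 1.

(2/5, 7/5, -4/5)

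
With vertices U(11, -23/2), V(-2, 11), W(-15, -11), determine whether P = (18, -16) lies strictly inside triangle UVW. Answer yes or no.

no

Barycentric coordinates of P: (1582/1157, -227/1157, -198/1157).
The three coordinates are positive, negative, negative; a point is interior exactly when all three are positive.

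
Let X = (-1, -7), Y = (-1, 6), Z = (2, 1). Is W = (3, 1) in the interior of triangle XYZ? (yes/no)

Barycentric coordinates of W: (-5/39, -8/39, 4/3).
The three coordinates are negative, negative, positive; a point is interior exactly when all three are positive.

no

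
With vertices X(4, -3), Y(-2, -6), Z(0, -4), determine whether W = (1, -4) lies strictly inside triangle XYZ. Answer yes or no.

yes

Barycentric coordinates of W: (1/3, 1/6, 1/2).
The three coordinates are positive, positive, positive; a point is interior exactly when all three are positive.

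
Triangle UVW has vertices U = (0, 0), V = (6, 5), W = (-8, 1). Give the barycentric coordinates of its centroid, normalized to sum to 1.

(1/3, 1/3, 1/3)

The centroid is the average of the vertices, so each weight is 1/3.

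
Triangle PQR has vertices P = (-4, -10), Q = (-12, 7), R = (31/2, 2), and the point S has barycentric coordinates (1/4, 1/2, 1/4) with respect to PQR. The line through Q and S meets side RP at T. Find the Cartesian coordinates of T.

(23/4, -4)

Line QS meets RP where the Q-coordinate vanishes; zeroing S's Q-weight and renormalizing leaves R, P-weights 1/4 : 1/4 → (1/2, 1/2).
So T = (1/2)·R + (1/2)·P = (23/4, -4).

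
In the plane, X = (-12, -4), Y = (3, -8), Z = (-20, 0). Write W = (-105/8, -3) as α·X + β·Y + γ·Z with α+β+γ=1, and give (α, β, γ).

(1/2, 1/8, 3/8)

Signed area of the reference triangle: [XYZ] = ½·((-12)·(-8−0) + 3·(0−(-4)) + (-20)·(-4−(-8))) = ½·(96 + 12 − 80) = 14.
[WYZ] = ½·((-105/8)·(-8−0) + 3·(0−(-3)) + (-20)·(-3−(-8))) = ½·(105 + 9 − 100) = 7, so the X-coordinate is 7/14 = 1/2.
[XWZ] = ½·((-12)·(-3−0) + (-105/8)·(0−(-4)) + (-20)·(-4−(-3))) = ½·(36 − 105/2 + 20) = 7/4, so the Y-coordinate is 1/8.
[XYW] = ½·((-12)·(-8−(-3)) + 3·(-3−(-4)) + (-105/8)·(-4−(-8))) = ½·(60 + 3 − 105/2) = 21/4, so the Z-coordinate is 3/8.
Check: 1/2 + 1/8 + 3/8 = 1.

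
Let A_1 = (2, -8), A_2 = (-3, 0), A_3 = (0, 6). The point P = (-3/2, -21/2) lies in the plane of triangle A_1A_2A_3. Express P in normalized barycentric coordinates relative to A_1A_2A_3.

Signed area of the reference triangle: [A_1A_2A_3] = ½·(2·(0−6) + (-3)·(6−(-8)) + 0·(-8−0)) = ½·(-12 − 42 + 0) = -27.
[PA_2A_3] = ½·((-3/2)·(0−6) + (-3)·(6−(-21/2)) + 0·(-21/2−0)) = ½·(9 − 99/2 + 0) = -81/4, so the A_1-coordinate is (-81/4)/(-27) = 3/4.
[A_1PA_3] = ½·(2·(-21/2−6) + (-3/2)·(6−(-8)) + 0·(-8−(-21/2))) = ½·(-33 − 21 + 0) = -27, so the A_2-coordinate is 1.
[A_1A_2P] = ½·(2·(0−(-21/2)) + (-3)·(-21/2−(-8)) + (-3/2)·(-8−0)) = ½·(21 + 15/2 + 12) = 81/4, so the A_3-coordinate is -3/4.

(3/4, 1, -3/4)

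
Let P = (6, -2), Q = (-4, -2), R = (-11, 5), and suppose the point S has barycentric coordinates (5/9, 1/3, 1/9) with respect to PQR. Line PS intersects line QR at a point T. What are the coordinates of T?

Line PS meets QR where the P-coordinate vanishes; zeroing S's P-weight and renormalizing leaves Q, R-weights 1/3 : 1/9 → (3/4, 1/4).
So T = (3/4)·Q + (1/4)·R = (-23/4, -1/4).

(-23/4, -1/4)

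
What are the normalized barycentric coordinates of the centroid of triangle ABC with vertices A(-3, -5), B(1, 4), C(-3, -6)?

(1/3, 1/3, 1/3)

The centroid is the average of the vertices, so each weight is 1/3.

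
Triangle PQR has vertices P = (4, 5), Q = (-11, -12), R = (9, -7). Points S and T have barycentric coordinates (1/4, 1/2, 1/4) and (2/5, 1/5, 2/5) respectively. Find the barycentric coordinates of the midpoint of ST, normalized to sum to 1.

Since both coordinate triples sum to 1, the midpoint's barycentrics are the componentwise average.
(1/4+2/5)/2 = 13/40; similarly 7/20 and 13/40.

(13/40, 7/20, 13/40)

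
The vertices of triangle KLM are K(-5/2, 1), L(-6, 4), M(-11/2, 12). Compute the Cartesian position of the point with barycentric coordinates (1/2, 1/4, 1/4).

N = (1/2)·K + (1/4)·L + (1/4)·M.
x-coordinate: (1/2)·(-5/2) + (1/4)·(-6) + (1/4)·(-11/2) = -33/8.
y-coordinate: (1/2)·1 + (1/4)·4 + (1/4)·12 = 9/2.

(-33/8, 9/2)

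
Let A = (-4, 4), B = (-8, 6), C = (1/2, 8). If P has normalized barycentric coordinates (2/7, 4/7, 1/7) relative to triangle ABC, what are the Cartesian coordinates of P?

P = (2/7)·A + (4/7)·B + (1/7)·C.
x-coordinate: (2/7)·(-4) + (4/7)·(-8) + (1/7)·(1/2) = -79/14.
y-coordinate: (2/7)·4 + (4/7)·6 + (1/7)·8 = 40/7.

(-79/14, 40/7)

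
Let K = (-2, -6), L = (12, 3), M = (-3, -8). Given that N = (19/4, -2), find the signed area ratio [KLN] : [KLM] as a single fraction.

1/4

[KLM] = ½·((-2)·(3−(-8)) + 12·(-8−(-6)) + (-3)·(-6−3)) = ½·(-22 − 24 + 27) = -19/2.
[KLN] = ½·((-2)·(3−(-2)) + 12·(-2−(-6)) + (19/4)·(-6−3)) = ½·(-10 + 48 − 171/4) = -19/8, so the ratio is (-19/8)/(-19/2) = 1/4.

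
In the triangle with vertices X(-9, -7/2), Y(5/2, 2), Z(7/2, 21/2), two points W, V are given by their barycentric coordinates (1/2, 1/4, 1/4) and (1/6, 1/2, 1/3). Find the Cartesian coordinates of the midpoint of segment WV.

Barycentric coordinates of the midpoint are the average: (1/3, 3/8, 7/24).
Converting: (1/3)·X + (3/8)·Y + (7/24)·Z = (-25/24, 127/48).

(-25/24, 127/48)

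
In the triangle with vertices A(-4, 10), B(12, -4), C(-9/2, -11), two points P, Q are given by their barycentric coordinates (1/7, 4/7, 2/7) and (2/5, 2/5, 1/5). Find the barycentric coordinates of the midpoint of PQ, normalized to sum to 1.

(19/70, 17/35, 17/70)

Since both coordinate triples sum to 1, the midpoint's barycentrics are the componentwise average.
(1/7+2/5)/2 = 19/70; similarly 17/35 and 17/70.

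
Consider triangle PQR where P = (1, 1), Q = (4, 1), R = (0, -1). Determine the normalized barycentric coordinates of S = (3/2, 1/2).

(1/2, 1/4, 1/4)

Signed area of the reference triangle: [PQR] = ½·(1·(1−(-1)) + 4·(-1−1) + 0·(1−1)) = ½·(2 − 8 + 0) = -3.
[SQR] = ½·((3/2)·(1−(-1)) + 4·(-1−(1/2)) + 0·(1/2−1)) = ½·(3 − 6 + 0) = -3/2, so the P-coordinate is (-3/2)/(-3) = 1/2.
[PSR] = ½·(1·(1/2−(-1)) + (3/2)·(-1−1) + 0·(1−(1/2))) = ½·(3/2 − 3 + 0) = -3/4, so the Q-coordinate is 1/4.
[PQS] = ½·(1·(1−(1/2)) + 4·(1/2−1) + (3/2)·(1−1)) = ½·(1/2 − 2 + 0) = -3/4, so the R-coordinate is 1/4.
Check: 1/2 + 1/4 + 1/4 = 1.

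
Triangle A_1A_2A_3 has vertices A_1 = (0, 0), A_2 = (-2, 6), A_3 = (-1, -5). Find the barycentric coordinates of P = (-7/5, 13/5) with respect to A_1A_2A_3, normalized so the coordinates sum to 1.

(1/5, 3/5, 1/5)

Signed area of the reference triangle: [A_1A_2A_3] = ½·(0·(6−(-5)) + (-2)·(-5−0) + (-1)·(0−6)) = ½·(0 + 10 + 6) = 8.
[PA_2A_3] = ½·((-7/5)·(6−(-5)) + (-2)·(-5−(13/5)) + (-1)·(13/5−6)) = ½·(-77/5 + 76/5 + 17/5) = 8/5, so the A_1-coordinate is (8/5)/8 = 1/5.
[A_1PA_3] = ½·(0·(13/5−(-5)) + (-7/5)·(-5−0) + (-1)·(0−(13/5))) = ½·(0 + 7 + 13/5) = 24/5, so the A_2-coordinate is 3/5.
[A_1A_2P] = ½·(0·(6−(13/5)) + (-2)·(13/5−0) + (-7/5)·(0−6)) = ½·(0 − 26/5 + 42/5) = 8/5, so the A_3-coordinate is 1/5.
Check: 1/5 + 3/5 + 1/5 = 1.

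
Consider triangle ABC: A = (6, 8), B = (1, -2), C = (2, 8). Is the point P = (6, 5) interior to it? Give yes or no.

no

Barycentric coordinates of P: (43/40, 3/10, -3/8).
The three coordinates are positive, positive, negative; a point is interior exactly when all three are positive.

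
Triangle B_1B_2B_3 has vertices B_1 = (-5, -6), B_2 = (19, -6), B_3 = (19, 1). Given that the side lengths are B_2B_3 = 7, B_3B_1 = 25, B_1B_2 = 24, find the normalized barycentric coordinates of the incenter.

The incenter has barycentric coordinates proportional to the opposite side lengths: (7 : 25 : 24).
Normalizing by 7+25+24 = 56 gives (1/8, 25/56, 3/7).

(1/8, 25/56, 3/7)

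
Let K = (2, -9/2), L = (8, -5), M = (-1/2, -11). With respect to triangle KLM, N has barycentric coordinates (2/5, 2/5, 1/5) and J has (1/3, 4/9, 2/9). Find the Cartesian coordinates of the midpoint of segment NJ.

Barycentric coordinates of the midpoint are the average: (11/30, 19/45, 19/90).
Converting: (11/30)·K + (19/45)·L + (19/90)·M = (721/180, -73/12).

(721/180, -73/12)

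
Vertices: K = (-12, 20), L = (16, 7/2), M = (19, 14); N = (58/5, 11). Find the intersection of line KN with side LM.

(35/2, 35/4)

Barycentric coordinates of N with respect to KLM: (1/5, 2/5, 2/5).
On side LM the K-coordinate is zero; dropping N's K-weight 1/5 and renormalizing the remaining 2/5 : 2/5 gives weights 1/2, 1/2 on L, M.
J = (1/2)·(16, 7/2) + (1/2)·(19, 14) = (35/2, 35/4).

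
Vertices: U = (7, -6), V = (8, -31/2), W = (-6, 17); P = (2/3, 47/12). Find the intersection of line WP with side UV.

Barycentric coordinates of P with respect to UVW: (1/3, 1/6, 1/2).
On side UV the W-coordinate is zero; dropping P's W-weight 1/2 and renormalizing the remaining 1/3 : 1/6 gives weights 2/3, 1/3 on U, V.
Q = (2/3)·(7, -6) + (1/3)·(8, -31/2) = (22/3, -55/6).

(22/3, -55/6)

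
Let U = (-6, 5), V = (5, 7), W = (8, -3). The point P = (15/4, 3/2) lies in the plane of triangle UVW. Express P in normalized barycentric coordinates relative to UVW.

Signed area of the reference triangle: [UVW] = ½·((-6)·(7−(-3)) + 5·(-3−5) + 8·(5−7)) = ½·(-60 − 40 − 16) = -58.
[PVW] = ½·((15/4)·(7−(-3)) + 5·(-3−(3/2)) + 8·(3/2−7)) = ½·(75/2 − 45/2 − 44) = -29/2, so the U-coordinate is (-29/2)/(-58) = 1/4.
[UPW] = ½·((-6)·(3/2−(-3)) + (15/4)·(-3−5) + 8·(5−(3/2))) = ½·(-27 − 30 + 28) = -29/2, so the V-coordinate is 1/4.
[UVP] = ½·((-6)·(7−(3/2)) + 5·(3/2−5) + (15/4)·(5−7)) = ½·(-33 − 35/2 − 15/2) = -29, so the W-coordinate is 1/2.

(1/4, 1/4, 1/2)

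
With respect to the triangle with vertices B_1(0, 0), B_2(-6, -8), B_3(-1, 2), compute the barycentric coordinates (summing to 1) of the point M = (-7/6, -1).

(2/3, 1/6, 1/6)

Signed area of the reference triangle: [B_1B_2B_3] = ½·(0·(-8−2) + (-6)·(2−0) + (-1)·(0−(-8))) = ½·(0 − 12 − 8) = -10.
[MB_2B_3] = ½·((-7/6)·(-8−2) + (-6)·(2−(-1)) + (-1)·(-1−(-8))) = ½·(35/3 − 18 − 7) = -20/3, so the B_1-coordinate is (-20/3)/(-10) = 2/3.
[B_1MB_3] = ½·(0·(-1−2) + (-7/6)·(2−0) + (-1)·(0−(-1))) = ½·(0 − 7/3 − 1) = -5/3, so the B_2-coordinate is 1/6.
[B_1B_2M] = ½·(0·(-8−(-1)) + (-6)·(-1−0) + (-7/6)·(0−(-8))) = ½·(0 + 6 − 28/3) = -5/3, so the B_3-coordinate is 1/6.
Check: 2/3 + 1/6 + 1/6 = 1.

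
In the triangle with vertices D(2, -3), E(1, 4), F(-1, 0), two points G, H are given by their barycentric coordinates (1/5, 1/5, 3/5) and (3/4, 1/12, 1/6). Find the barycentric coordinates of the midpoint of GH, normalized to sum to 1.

Since both coordinate triples sum to 1, the midpoint's barycentrics are the componentwise average.
(1/5+3/4)/2 = 19/40; similarly 17/120 and 23/60.

(19/40, 17/120, 23/60)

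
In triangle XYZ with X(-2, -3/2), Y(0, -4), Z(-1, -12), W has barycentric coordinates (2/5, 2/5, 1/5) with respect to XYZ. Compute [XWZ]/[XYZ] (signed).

The signed ratio [XWZ]/[XYZ] equals the barycentric coordinate of W at vertex Y, which is 2/5.

2/5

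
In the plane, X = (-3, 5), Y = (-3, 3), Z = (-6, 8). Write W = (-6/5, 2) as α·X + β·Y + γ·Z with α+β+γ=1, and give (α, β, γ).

Signed area of the reference triangle: [XYZ] = ½·((-3)·(3−8) + (-3)·(8−5) + (-6)·(5−3)) = ½·(15 − 9 − 12) = -3.
[WYZ] = ½·((-6/5)·(3−8) + (-3)·(8−2) + (-6)·(2−3)) = ½·(6 − 18 + 6) = -3, so the X-coordinate is (-3)/(-3) = 1.
[XWZ] = ½·((-3)·(2−8) + (-6/5)·(8−5) + (-6)·(5−2)) = ½·(18 − 18/5 − 18) = -9/5, so the Y-coordinate is 3/5.
[XYW] = ½·((-3)·(3−2) + (-3)·(2−5) + (-6/5)·(5−3)) = ½·(-3 + 9 − 12/5) = 9/5, so the Z-coordinate is -3/5.

(1, 3/5, -3/5)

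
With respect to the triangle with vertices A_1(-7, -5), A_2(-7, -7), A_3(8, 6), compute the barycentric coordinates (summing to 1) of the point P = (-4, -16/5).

Signed area of the reference triangle: [A_1A_2A_3] = ½·((-7)·(-7−6) + (-7)·(6−(-5)) + 8·(-5−(-7))) = ½·(91 − 77 + 16) = 15.
[PA_2A_3] = ½·((-4)·(-7−6) + (-7)·(6−(-16/5)) + 8·(-16/5−(-7))) = ½·(52 − 322/5 + 152/5) = 9, so the A_1-coordinate is 9/15 = 3/5.
[A_1PA_3] = ½·((-7)·(-16/5−6) + (-4)·(6−(-5)) + 8·(-5−(-16/5))) = ½·(322/5 − 44 − 72/5) = 3, so the A_2-coordinate is 1/5.
[A_1A_2P] = ½·((-7)·(-7−(-16/5)) + (-7)·(-16/5−(-5)) + (-4)·(-5−(-7))) = ½·(133/5 − 63/5 − 8) = 3, so the A_3-coordinate is 1/5.
Check: 3/5 + 1/5 + 1/5 = 1.

(3/5, 1/5, 1/5)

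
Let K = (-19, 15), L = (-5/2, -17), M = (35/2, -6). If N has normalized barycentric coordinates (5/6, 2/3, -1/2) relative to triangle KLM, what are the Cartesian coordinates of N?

N = (5/6)·K + (2/3)·L + (-1/2)·M.
x-coordinate: (5/6)·(-19) + (2/3)·(-5/2) + (-1/2)·(35/2) = -105/4.
y-coordinate: (5/6)·15 + (2/3)·(-17) + (-1/2)·(-6) = 25/6.

(-105/4, 25/6)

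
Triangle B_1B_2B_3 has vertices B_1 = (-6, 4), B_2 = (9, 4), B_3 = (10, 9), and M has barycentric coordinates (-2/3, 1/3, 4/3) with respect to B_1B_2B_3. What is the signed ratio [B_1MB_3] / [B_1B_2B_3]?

The signed ratio [B_1MB_3]/[B_1B_2B_3] equals the barycentric coordinate of M at vertex B_2, which is 1/3.

1/3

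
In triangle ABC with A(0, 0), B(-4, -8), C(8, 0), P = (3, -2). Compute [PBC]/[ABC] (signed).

[ABC] = ½·(0·(-8−0) + (-4)·(0−0) + 8·(0−(-8))) = ½·(0 + 0 + 64) = 32.
[PBC] = ½·(3·(-8−0) + (-4)·(0−(-2)) + 8·(-2−(-8))) = ½·(-24 − 8 + 48) = 8, so the ratio is 8/32 = 1/4.

1/4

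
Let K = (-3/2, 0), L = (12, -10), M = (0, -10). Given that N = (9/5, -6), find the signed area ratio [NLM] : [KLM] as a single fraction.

2/5

[KLM] = ½·((-3/2)·(-10−(-10)) + 12·(-10−0) + 0·(0−(-10))) = ½·(0 − 120 + 0) = -60.
[NLM] = ½·((9/5)·(-10−(-10)) + 12·(-10−(-6)) + 0·(-6−(-10))) = ½·(0 − 48 + 0) = -24, so the ratio is (-24)/(-60) = 2/5.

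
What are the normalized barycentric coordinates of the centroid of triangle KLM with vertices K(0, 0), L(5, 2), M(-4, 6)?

(1/3, 1/3, 1/3)

The centroid is the average of the vertices, so each weight is 1/3.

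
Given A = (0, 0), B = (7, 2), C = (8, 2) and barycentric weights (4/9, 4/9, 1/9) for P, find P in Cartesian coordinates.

P = (4/9)·A + (4/9)·B + (1/9)·C.
x-coordinate: (4/9)·0 + (4/9)·7 + (1/9)·8 = 4.
y-coordinate: (4/9)·0 + (4/9)·2 + (1/9)·2 = 10/9.

(4, 10/9)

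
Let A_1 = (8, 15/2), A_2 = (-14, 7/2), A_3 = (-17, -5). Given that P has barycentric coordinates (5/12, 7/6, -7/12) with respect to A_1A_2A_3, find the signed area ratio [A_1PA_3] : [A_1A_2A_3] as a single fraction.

The signed ratio [A_1PA_3]/[A_1A_2A_3] equals the barycentric coordinate of P at vertex A_2, which is 7/6.

7/6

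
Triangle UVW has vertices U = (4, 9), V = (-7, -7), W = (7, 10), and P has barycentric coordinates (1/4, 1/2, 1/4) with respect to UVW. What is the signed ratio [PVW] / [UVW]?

1/4

The signed ratio [PVW]/[UVW] equals the barycentric coordinate of P at vertex U, which is 1/4.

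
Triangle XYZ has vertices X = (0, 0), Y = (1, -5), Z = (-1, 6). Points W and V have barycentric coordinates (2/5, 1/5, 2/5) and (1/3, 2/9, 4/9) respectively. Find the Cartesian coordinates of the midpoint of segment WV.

(-19/90, 133/90)

Barycentric coordinates of the midpoint are the average: (11/30, 19/90, 19/45).
Converting: (11/30)·X + (19/90)·Y + (19/45)·Z = (-19/90, 133/90).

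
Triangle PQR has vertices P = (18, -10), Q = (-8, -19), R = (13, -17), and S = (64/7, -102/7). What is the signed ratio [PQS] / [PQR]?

2/7

[PQR] = ½·(18·(-19−(-17)) + (-8)·(-17−(-10)) + 13·(-10−(-19))) = ½·(-36 + 56 + 117) = 137/2.
[PQS] = ½·(18·(-19−(-102/7)) + (-8)·(-102/7−(-10)) + (64/7)·(-10−(-19))) = ½·(-558/7 + 256/7 + 576/7) = 137/7, so the ratio is (137/7)/(137/2) = 2/7.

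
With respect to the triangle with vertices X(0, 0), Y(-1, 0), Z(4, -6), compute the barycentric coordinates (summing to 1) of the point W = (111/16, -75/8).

(1/8, -11/16, 25/16)

Signed area of the reference triangle: [XYZ] = ½·(0·(0−(-6)) + (-1)·(-6−0) + 4·(0−0)) = ½·(0 + 6 + 0) = 3.
[WYZ] = ½·((111/16)·(0−(-6)) + (-1)·(-6−(-75/8)) + 4·(-75/8−0)) = ½·(333/8 − 27/8 − 75/2) = 3/8, so the X-coordinate is (3/8)/3 = 1/8.
[XWZ] = ½·(0·(-75/8−(-6)) + (111/16)·(-6−0) + 4·(0−(-75/8))) = ½·(0 − 333/8 + 75/2) = -33/16, so the Y-coordinate is -11/16.
[XYW] = ½·(0·(0−(-75/8)) + (-1)·(-75/8−0) + (111/16)·(0−0)) = ½·(0 + 75/8 + 0) = 75/16, so the Z-coordinate is 25/16.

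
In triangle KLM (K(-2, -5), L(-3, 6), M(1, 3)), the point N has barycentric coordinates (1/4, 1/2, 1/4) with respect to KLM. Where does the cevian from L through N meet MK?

(-1/2, -1)

Line LN meets MK where the L-coordinate vanishes; zeroing N's L-weight and renormalizing leaves M, K-weights 1/4 : 1/4 → (1/2, 1/2).
So J = (1/2)·M + (1/2)·K = (-1/2, -1).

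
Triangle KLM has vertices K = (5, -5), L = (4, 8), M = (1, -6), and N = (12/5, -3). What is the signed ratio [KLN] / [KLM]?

3/5

[KLM] = ½·(5·(8−(-6)) + 4·(-6−(-5)) + 1·(-5−8)) = ½·(70 − 4 − 13) = 53/2.
[KLN] = ½·(5·(8−(-3)) + 4·(-3−(-5)) + (12/5)·(-5−8)) = ½·(55 + 8 − 156/5) = 159/10, so the ratio is (159/10)/(53/2) = 3/5.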